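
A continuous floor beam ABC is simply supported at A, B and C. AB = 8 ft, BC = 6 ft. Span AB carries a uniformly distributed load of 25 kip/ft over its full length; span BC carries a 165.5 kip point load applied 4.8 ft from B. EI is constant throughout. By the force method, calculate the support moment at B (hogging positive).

M_B = 155.1 kip·ft

Release continuity at B by inserting a hinge; the redundant is the internal moment M_B. The primary structure is two simply-supported spans AB and BC.
Discontinuity in slope at B on the released structure — sum the simple-span end rotations:
  span AB: UDL 25: wL³/(24EI) = 533.3/EI
  span BC: point load 165.5 at a = 4.8: Pab(L + b)/(6LEI) = 190.7/EI
  relative rotation θ_0 = (533.3 + 190.7)/EI = 724/EI
A unit hogging moment at B produces rotation L₁/(3EI) + L₂/(3EI) = 4.667/EI.
Compatibility: M_B·(L₁+L₂)/(3EI) = θ_0, giving M_B = 155.1 kip·ft (hogging).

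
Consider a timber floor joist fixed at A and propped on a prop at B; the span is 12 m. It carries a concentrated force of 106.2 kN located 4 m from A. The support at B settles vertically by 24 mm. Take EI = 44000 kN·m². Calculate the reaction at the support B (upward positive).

Choose R_B as the redundant. The primary structure is the cantilever fixed at A.
Free-end deflection of the primary structure under the applied loading (downward +):
  point load 106.2 at a = 4: Pa²(3L − a)/(6EI) = 9062/EI
Flexibility coefficient — unit upward force at B: δ_{BB} = L³/(3EI) = 576/EI.
With EI = 44000 kN·m²: δ_0 = 0.20596 m and δ_{BB} = 0.013091 m/kN.
Compatibility — the beam at B must follow the support down by 0.024 m: δ_0 − R_B·δ_{BB} = 0.024, so R_B = (0.20596 − 0.024)/0.013091 = 13.9 kN.

R_B = 13.9 kN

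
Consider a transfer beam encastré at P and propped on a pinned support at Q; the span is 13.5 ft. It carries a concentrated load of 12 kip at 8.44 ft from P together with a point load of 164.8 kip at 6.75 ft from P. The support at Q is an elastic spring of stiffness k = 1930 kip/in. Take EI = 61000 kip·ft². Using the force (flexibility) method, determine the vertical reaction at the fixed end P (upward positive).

R_P = 119.9 kip

Release the roller at Q. Primary structure: cantilever fixed at P.
Deflection at Q on the released cantilever, summing each load's contribution:
  point load 12 at a = 8.44: Pa²(3L − a)/(6EI) = 4567/EI
  point load 164.8 at a = 6.75: Pa²(3L − a)/(6EI) = 42236/EI
  δ_0 = 46804/EI
Tip deflection under a unit load at Q: L³/(3EI) = 820.1/EI.
With EI = 61000 kip·ft²: δ_0 = 0.76728 ft and δ_{QQ} = 0.013445 ft/kip.
Compatibility — the spring shortens by R_Q/k under the reaction it provides: δ_0 − R_Q·δ_{QQ} = R_Q/k. With 1/k = 1/(1930×12) ft/kip = 0.000043 ft/kip, R_Q = δ_0 / (δ_{QQ} + 1/k) = 0.76728 / (0.013445 + 0.000043) = 56.89 kip.
Vertical equilibrium: R_P = ΣP − R_Q = 176.8 − 56.89 = 119.9 kip.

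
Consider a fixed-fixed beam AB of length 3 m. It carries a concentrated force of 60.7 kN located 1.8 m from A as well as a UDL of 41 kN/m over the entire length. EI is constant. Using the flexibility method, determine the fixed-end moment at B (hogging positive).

M_B = 56.97 kN·m

Take the two fixed-end moments M_A, M_B as redundants; the released structure is the simple span AB.
End rotations of the released simple span under the applied load (×1/EI):
  at A: point load 60.7 at a = 1.8: Pab(L + b)/(6LEI) = 30.59/EI
  at B: point load 60.7 at a = 1.8: Pab(L + a)/(6LEI) = 34.96/EI
  at A: UDL 41: wL³/(24EI) = 46.12/EI
  at B: UDL 41: wL³/(24EI) = 46.12/EI
  θ_A0 = 76.72/EI,  θ_B0 = 81.09/EI
Flexibility coefficients: a unit moment at one end gives L/(3EI) there and L/(6EI) at the far end, so f₁₁ = f₂₂ = 1/EI and f₁₂ = f₂₁ = 0.5/EI.
Compatibility — zero rotation at each built-in end:
  1 M_A + 0.5 M_B = 76.72
  0.5 M_A + 1 M_B = 81.09
Solving the pair gives M_A = 48.23 kN·m and M_B = 56.97 kN·m (hogging).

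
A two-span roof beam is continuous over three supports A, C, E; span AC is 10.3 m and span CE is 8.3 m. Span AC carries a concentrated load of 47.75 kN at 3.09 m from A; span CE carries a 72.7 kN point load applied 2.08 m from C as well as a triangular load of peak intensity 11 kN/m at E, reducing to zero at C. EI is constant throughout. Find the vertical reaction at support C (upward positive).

Release continuity at C by inserting a hinge; the redundant is the internal moment M_C. The primary structure is two simply-supported spans AC and CE.
End slopes at the hinge C, treating each span as simply supported:
  span AC: point load 47.75 at a = 3.09: Pab(L + a)/(6LEI) = 230.5/EI
  span CE: point load 72.7 at a = 2.08: Pab(L + b)/(6LEI) = 274.2/EI
  span CE: triangular load, peak 11: 7w₀L³/(360EI) = 122.3/EI
  relative rotation θ_0 = (230.5 + 396.5)/EI = 627/EI
A unit hogging moment at C produces rotation L₁/(3EI) + L₂/(3EI) = 6.2/EI.
Slope continuity at C: θ_0 = M_C·6.2/EI, so M_C = 627/6.2 = 101.1 kN·m (hogging).
Span AC, ΣM about A with M_C applied at C: R_C^{AC}·10.3 = 147.5 + 101.1, so R_C^{AC} = 24.14 kN and R_A = 47.75 − 24.14 = 23.61 kN.
Span CE, ΣM about E: R_C^{CE}·8.3 = 578.5 + 101.1, so R_C^{CE} = 81.88 kN and R_E = 118.3 − 81.88 = 36.47 kN.
R_C = 24.14 + 81.88 = 106 kN.

R_C = 106 kN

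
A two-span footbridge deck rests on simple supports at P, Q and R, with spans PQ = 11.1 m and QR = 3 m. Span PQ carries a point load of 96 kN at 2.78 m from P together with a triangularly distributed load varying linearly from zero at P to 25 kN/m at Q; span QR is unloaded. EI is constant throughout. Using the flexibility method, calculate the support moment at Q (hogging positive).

Insert a hinge at Q; M_Q is the redundant, and each span becomes simply supported.
End slopes at the hinge Q, treating each span as simply supported:
  span PQ: point load 96 at a = 2.78: Pab(L + a)/(6LEI) = 462.8/EI
  span PQ: triangular load, peak 25: w₀L³/(45EI) = 759.8/EI
  relative rotation θ_0 = (1223 + 0)/EI = 1223/EI
A unit hogging moment at Q produces rotation L₁/(3EI) + L₂/(3EI) = 4.7/EI.
Slope continuity at Q: θ_0 = M_Q·4.7/EI, so M_Q = 1223/4.7 = 260.1 kN·m (hogging).

M_Q = 260.1 kN·m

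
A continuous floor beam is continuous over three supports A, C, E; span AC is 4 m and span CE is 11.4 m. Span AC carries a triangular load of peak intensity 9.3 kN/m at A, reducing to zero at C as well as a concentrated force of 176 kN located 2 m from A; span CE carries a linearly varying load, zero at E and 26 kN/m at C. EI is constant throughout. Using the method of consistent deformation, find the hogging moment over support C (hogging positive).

M_C = 203.3 kN·m

Release continuity at C by inserting a hinge; the redundant is the internal moment M_C. The primary structure is two simply-supported spans AC and CE.
Rotations at C on the released spans (each span's end-slope, ×1/EI):
  span AC: triangular load, peak 9.3: 7w₀L³/(360EI) = 11.57/EI
  span AC: point load 176 at a = 2: Pab(L + a)/(6LEI) = 176/EI
  span CE: triangular load, peak 26: w₀L³/(45EI) = 856/EI
  relative rotation θ_0 = (187.6 + 856)/EI = 1044/EI
A unit hogging moment at C produces rotation L₁/(3EI) + L₂/(3EI) = 5.133/EI.
Slope continuity at C: θ_0 = M_C·5.133/EI, so M_C = 1044/5.133 = 203.3 kN·m (hogging).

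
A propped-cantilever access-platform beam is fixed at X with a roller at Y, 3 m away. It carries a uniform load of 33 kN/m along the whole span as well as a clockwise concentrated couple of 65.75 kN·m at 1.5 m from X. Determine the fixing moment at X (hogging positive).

M_X = 28.91 kN·m

Release the roller at Y. Primary structure: cantilever fixed at X.
Deflection at Y on the released cantilever, summing each load's contribution:
  UDL 33: wL⁴/(8EI) = 334.1/EI
  clockwise couple 65.75 at a = 1.5: M₀a(2L − a)/(2EI) = 221.9/EI
  δ_0 = 556/EI
Flexibility coefficient — unit upward force at Y: δ_{YY} = L³/(3EI) = 9/EI.
Compatibility at Y: δ_0 − R_Y·δ_{YY} = 0, so R_Y = 556/9 = 61.78 kN.
Moment equilibrium about X: M_X = Σ(load moments about X) − R_Y·L = 214.2 − 61.78×3 = 28.91 kN·m.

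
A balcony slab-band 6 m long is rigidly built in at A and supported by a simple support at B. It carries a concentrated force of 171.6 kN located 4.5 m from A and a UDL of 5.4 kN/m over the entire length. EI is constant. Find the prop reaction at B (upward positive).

Release the roller at B. Primary structure: cantilever fixed at A.
Free-end deflection of the primary structure under the applied loading (downward +):
  point load 171.6 at a = 4.5: Pa²(3L − a)/(6EI) = 7819/EI
  UDL 5.4: wL⁴/(8EI) = 874.8/EI
  δ_0 = 8693/EI
Flexibility coefficient — unit upward force at B: δ_{BB} = L³/(3EI) = 72/EI.
Compatibility at B: δ_0 − R_B·δ_{BB} = 0, so R_B = 8693/72 = 120.7 kN.

R_B = 120.7 kN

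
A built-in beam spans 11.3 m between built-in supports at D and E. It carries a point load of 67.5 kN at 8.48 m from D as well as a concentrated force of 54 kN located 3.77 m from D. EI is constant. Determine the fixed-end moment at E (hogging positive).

M_E = 152.5 kN·m

Take the two fixed-end moments M_D, M_E as redundants; the released structure is the simple span DE.
End rotations of the released simple span under the applied load (×1/EI):
  at D: point load 67.5 at a = 8.48: Pab(L + b)/(6LEI) = 336.2/EI
  at E: point load 67.5 at a = 8.48: Pab(L + a)/(6LEI) = 470.9/EI
  at D: point load 54 at a = 3.77: Pab(L + b)/(6LEI) = 425.7/EI
  at E: point load 54 at a = 3.77: Pab(L + a)/(6LEI) = 340.7/EI
  θ_D0 = 761.9/EI,  θ_E0 = 811.7/EI
Flexibility coefficients: a unit moment at one end gives L/(3EI) there and L/(6EI) at the far end, so f₁₁ = f₂₂ = 3.767/EI and f₁₂ = f₂₁ = 1.883/EI.
Compatibility — zero rotation at each built-in end:
  3.767 M_D + 1.883 M_E = 761.9
  1.883 M_D + 3.767 M_E = 811.7
Solving the pair gives M_D = 126 kN·m and M_E = 152.5 kN·m (hogging).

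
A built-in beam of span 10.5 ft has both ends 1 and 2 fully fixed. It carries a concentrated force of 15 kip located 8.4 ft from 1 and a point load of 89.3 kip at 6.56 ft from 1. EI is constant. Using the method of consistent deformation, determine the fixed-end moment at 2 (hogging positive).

Take the two fixed-end moments M_1, M_2 as redundants; the released structure is the simple span 12.
Simple-span end rotations at 1 and 2 under the given loads:
  at 1: point load 15 at a = 8.4: Pab(L + b)/(6LEI) = 52.92/EI
  at 2: point load 15 at a = 8.4: Pab(L + a)/(6LEI) = 79.38/EI
  at 1: point load 89.3 at a = 6.56: Pab(L + b)/(6LEI) = 529/EI
  at 2: point load 89.3 at a = 6.56: Pab(L + a)/(6LEI) = 625/EI
  θ_10 = 581.9/EI,  θ_20 = 704.4/EI
Flexibility coefficients: a unit moment at one end gives L/(3EI) there and L/(6EI) at the far end, so f₁₁ = f₂₂ = 3.5/EI and f₁₂ = f₂₁ = 1.75/EI.
Compatibility — zero rotation at each built-in end:
  3.5 M_1 + 1.75 M_2 = 581.9
  1.75 M_1 + 3.5 M_2 = 704.4
Solving the pair gives M_1 = 87.52 kip·ft and M_2 = 157.5 kip·ft (hogging).

M_2 = 157.5 kip·ft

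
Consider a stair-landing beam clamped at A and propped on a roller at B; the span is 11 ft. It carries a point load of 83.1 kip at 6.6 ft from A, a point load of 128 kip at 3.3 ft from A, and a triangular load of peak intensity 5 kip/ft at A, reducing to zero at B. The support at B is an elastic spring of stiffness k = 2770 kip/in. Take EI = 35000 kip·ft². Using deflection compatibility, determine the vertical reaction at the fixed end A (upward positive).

R_A = 181.8 kip

Remove the prop at B; the released (primary) structure is a cantilever built in at A.
Primary-structure tip deflection at B by superposition:
  point load 83.1 at a = 6.6: Pa²(3L − a)/(6EI) = 15927/EI
  point load 128 at a = 3.3: Pa²(3L − a)/(6EI) = 6900/EI
  triangular load, peak 5 at the fixed end: w₀L⁴/(30EI) = 2440/EI
  δ_0 = 25267/EI
Flexibility coefficient — unit upward force at B: δ_{BB} = L³/(3EI) = 443.7/EI.
With EI = 35000 kip·ft²: δ_0 = 0.72192 ft and δ_{BB} = 0.012676 ft/kip.
Compatibility — the spring shortens by R_B/k under the reaction it provides: δ_0 − R_B·δ_{BB} = R_B/k. With 1/k = 1/(2770×12) ft/kip = 0.00003 ft/kip, R_B = δ_0 / (δ_{BB} + 1/k) = 0.72192 / (0.012676 + 0.00003) = 56.82 kip.
Vertical equilibrium: R_A = ΣP − R_B = 238.6 − 56.82 = 181.8 kip.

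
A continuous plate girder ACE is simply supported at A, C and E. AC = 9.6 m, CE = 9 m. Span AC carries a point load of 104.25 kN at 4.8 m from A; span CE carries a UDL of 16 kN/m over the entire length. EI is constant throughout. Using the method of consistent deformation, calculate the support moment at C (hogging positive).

M_C = 175.2 kN·m

Take M_C as the redundant. Released structure: two simple spans AC and CE with a hinge at C.
Rotations at C on the released spans (each span's end-slope, ×1/EI):
  span AC: point load 104.25 at a = 4.8: Pab(L + a)/(6LEI) = 600.5/EI
  span CE: UDL 16: wL³/(24EI) = 486/EI
  relative rotation θ_0 = (600.5 + 486)/EI = 1086/EI
A unit hogging moment at C produces rotation L₁/(3EI) + L₂/(3EI) = 6.2/EI.
Compatibility: M_C·(L₁+L₂)/(3EI) = θ_0, giving M_C = 175.2 kN·m (hogging).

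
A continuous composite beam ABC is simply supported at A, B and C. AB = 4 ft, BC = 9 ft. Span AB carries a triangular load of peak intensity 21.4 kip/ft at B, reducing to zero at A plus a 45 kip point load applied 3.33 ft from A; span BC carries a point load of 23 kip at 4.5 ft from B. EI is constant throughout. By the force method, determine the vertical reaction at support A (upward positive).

Insert a hinge at B; M_B is the redundant, and each span becomes simply supported.
Discontinuity in slope at B on the released structure — sum the simple-span end rotations:
  span AB: triangular load, peak 21.4: w₀L³/(45EI) = 30.44/EI
  span AB: point load 45 at a = 3.33: Pab(L + a)/(6LEI) = 30.66/EI
  span BC: point load 23 at a = 4.5: Pab(L + b)/(6LEI) = 116.4/EI
  relative rotation θ_0 = (61.1 + 116.4)/EI = 177.5/EI
A unit hogging moment at B produces rotation L₁/(3EI) + L₂/(3EI) = 4.333/EI.
Compatibility: M_B·(L₁+L₂)/(3EI) = θ_0, giving M_B = 40.97 kip·ft (hogging).
Span AB, ΣM about A with M_B applied at B: R_B^{AB}·4 = 264 + 40.97, so R_B^{AB} = 76.24 kip and R_A = 87.8 − 76.24 = 11.56 kip.

R_A = 11.56 kip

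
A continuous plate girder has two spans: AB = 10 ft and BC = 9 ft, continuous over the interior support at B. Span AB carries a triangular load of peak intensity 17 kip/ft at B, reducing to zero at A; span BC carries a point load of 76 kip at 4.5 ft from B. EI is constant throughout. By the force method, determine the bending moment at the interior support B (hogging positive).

M_B = 120.4 kip·ft

Insert a hinge at B; M_B is the redundant, and each span becomes simply supported.
Rotations at B on the released spans (each span's end-slope, ×1/EI):
  span AB: triangular load, peak 17: w₀L³/(45EI) = 377.8/EI
  span BC: point load 76 at a = 4.5: Pab(L + b)/(6LEI) = 384.8/EI
  relative rotation θ_0 = (377.8 + 384.8)/EI = 762.5/EI
A unit hogging moment at B produces rotation L₁/(3EI) + L₂/(3EI) = 6.333/EI.
Slope continuity at B: θ_0 = M_B·6.333/EI, so M_B = 762.5/6.333 = 120.4 kip·ft (hogging).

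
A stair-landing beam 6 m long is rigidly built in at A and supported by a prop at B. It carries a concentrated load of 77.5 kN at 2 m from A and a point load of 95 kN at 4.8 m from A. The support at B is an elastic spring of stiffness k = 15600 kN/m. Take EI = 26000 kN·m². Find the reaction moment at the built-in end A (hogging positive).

Release the roller at B. Primary structure: cantilever fixed at A.
Downward deflection at the released point B due to the loads:
  point load 77.5 at a = 2: Pa²(3L − a)/(6EI) = 826.7/EI
  point load 95 at a = 4.8: Pa²(3L − a)/(6EI) = 4815/EI
  δ_0 = 5642/EI
Flexibility coefficient — unit upward force at B: δ_{BB} = L³/(3EI) = 72/EI.
With EI = 26000 kN·m²: δ_0 = 0.217 m and δ_{BB} = 0.002769 m/kN.
Compatibility — the spring shortens by R_B/k under the reaction it provides: δ_0 − R_B·δ_{BB} = R_B/k. With 1/k = 0.000064 m/kN, R_B = δ_0 / (δ_{BB} + 1/k) = 0.217 / (0.002769 + 0.000064) = 76.59 kN.
Moment equilibrium about A: M_A = Σ(load moments about A) − R_B·L = 611 − 76.59×6 = 151.5 kN·m.

M_A = 151.5 kN·m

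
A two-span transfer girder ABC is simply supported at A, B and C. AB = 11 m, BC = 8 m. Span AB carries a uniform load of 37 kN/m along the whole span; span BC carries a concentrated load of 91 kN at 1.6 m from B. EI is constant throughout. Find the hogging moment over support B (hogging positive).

M_B = 368.1 kN·m

Insert a hinge at B; M_B is the redundant, and each span becomes simply supported.
Rotations at B on the released spans (each span's end-slope, ×1/EI):
  span AB: UDL 37: wL³/(24EI) = 2052/EI
  span BC: point load 91 at a = 1.6: Pab(L + b)/(6LEI) = 279.6/EI
  relative rotation θ_0 = (2052 + 279.6)/EI = 2332/EI
A unit hogging moment at B produces rotation L₁/(3EI) + L₂/(3EI) = 6.333/EI.
Compatibility: M_B·(L₁+L₂)/(3EI) = θ_0, giving M_B = 368.1 kN·m (hogging).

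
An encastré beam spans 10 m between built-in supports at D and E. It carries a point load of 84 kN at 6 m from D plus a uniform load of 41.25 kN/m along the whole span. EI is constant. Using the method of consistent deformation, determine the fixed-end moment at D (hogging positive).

M_D = 424.4 kN·m

Take the two fixed-end moments M_D, M_E as redundants; the released structure is the simple span DE.
On the primary (simply-supported) span, the end slopes from the loading are:
  at D: point load 84 at a = 6: Pab(L + b)/(6LEI) = 470.4/EI
  at E: point load 84 at a = 6: Pab(L + a)/(6LEI) = 537.6/EI
  at D: UDL 41.25: wL³/(24EI) = 1719/EI
  at E: UDL 41.25: wL³/(24EI) = 1719/EI
  θ_D0 = 2189/EI,  θ_E0 = 2256/EI
Flexibility coefficients: a unit moment at one end gives L/(3EI) there and L/(6EI) at the far end, so f₁₁ = f₂₂ = 3.333/EI and f₁₂ = f₂₁ = 1.667/EI.
Compatibility — zero rotation at each built-in end:
  3.333 M_D + 1.667 M_E = 2189
  1.667 M_D + 3.333 M_E = 2256
Solving the pair gives M_D = 424.4 kN·m and M_E = 464.7 kN·m (hogging).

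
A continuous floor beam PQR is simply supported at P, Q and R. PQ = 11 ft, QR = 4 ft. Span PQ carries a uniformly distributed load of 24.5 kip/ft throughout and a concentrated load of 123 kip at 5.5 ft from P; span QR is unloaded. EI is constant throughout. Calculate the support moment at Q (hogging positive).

Release continuity at Q by inserting a hinge; the redundant is the internal moment M_Q. The primary structure is two simply-supported spans PQ and QR.
Rotations at Q on the released spans (each span's end-slope, ×1/EI):
  span PQ: UDL 24.5: wL³/(24EI) = 1359/EI
  span PQ: point load 123 at a = 5.5: Pab(L + a)/(6LEI) = 930.2/EI
  relative rotation θ_0 = (2289 + 0)/EI = 2289/EI
A unit hogging moment at Q produces rotation L₁/(3EI) + L₂/(3EI) = 5/EI.
Compatibility: M_Q·(L₁+L₂)/(3EI) = θ_0, giving M_Q = 457.8 kip·ft (hogging).

M_Q = 457.8 kip·ft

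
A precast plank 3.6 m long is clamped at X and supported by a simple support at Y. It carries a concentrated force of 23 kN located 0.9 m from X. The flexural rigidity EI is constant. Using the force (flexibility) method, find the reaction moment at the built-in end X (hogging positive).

M_X = 13.58 kN·m

Take the reaction at Y as the redundant and release it; the primary structure is a cantilever fixed at X.
Downward deflection at the released point Y due to the loads:
  point load 23 at a = 0.9: Pa²(3L − a)/(6EI) = 30.74/EI
Tip deflection under a unit load at Y: L³/(3EI) = 15.55/EI.
Compatibility at Y: δ_0 − R_Y·δ_{YY} = 0, so R_Y = 30.74/15.55 = 1.977 kN.
Moment equilibrium about X: M_X = Σ(load moments about X) − R_Y·L = 20.7 − 1.977×3.6 = 13.58 kN·m.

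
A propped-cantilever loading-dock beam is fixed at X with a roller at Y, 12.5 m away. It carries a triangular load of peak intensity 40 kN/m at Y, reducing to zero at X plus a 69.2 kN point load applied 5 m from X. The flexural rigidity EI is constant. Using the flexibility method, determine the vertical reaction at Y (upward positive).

Release the roller at Y. Primary structure: cantilever fixed at X.
Primary-structure tip deflection at Y by superposition:
  triangular load, peak 40 at the free end: 11w₀L⁴/(120EI) = 89518/EI
  point load 69.2 at a = 5: Pa²(3L − a)/(6EI) = 9371/EI
  δ_0 = 98889/EI
Flexibility coefficient — unit upward force at Y: δ_{YY} = L³/(3EI) = 651/EI.
The prop prevents deflection at Y: R_Y = δ_0/δ_{YY} = 98889/651 = 151.9 kN.

R_Y = 151.9 kN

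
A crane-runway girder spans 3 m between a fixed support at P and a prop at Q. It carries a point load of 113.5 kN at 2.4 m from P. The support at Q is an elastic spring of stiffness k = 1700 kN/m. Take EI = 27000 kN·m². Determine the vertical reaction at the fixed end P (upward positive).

Choose R_Q as the redundant. The primary structure is the cantilever fixed at P.
Downward deflection at the released point Q due to the loads:
  point load 113.5 at a = 2.4: Pa²(3L − a)/(6EI) = 719.1/EI
Flexibility coefficient — unit upward force at Q: δ_{QQ} = L³/(3EI) = 9/EI.
With EI = 27000 kN·m²: δ_0 = 0.026635 m and δ_{QQ} = 0.000333 m/kN.
Compatibility — the spring shortens by R_Q/k under the reaction it provides: δ_0 − R_Q·δ_{QQ} = R_Q/k. With 1/k = 0.000588 m/kN, R_Q = δ_0 / (δ_{QQ} + 1/k) = 0.026635 / (0.000333 + 0.000588) = 28.9 kN.
Vertical equilibrium: R_P = ΣP − R_Q = 113.5 − 28.9 = 84.6 kN.

R_P = 84.6 kN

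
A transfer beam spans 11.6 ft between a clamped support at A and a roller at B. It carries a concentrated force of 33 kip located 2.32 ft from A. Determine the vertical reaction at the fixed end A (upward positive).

R_A = 31.15 kip

Release the roller at B. Primary structure: cantilever fixed at A.
Deflection at B on the released cantilever, summing each load's contribution:
  point load 33 at a = 2.32: Pa²(3L − a)/(6EI) = 961.5/EI
Flexibility coefficient — unit upward force at B: δ_{BB} = L³/(3EI) = 520.3/EI.
The prop prevents deflection at B: R_B = δ_0/δ_{BB} = 961.5/520.3 = 1.848 kip.
Vertical equilibrium: R_A = ΣP − R_B = 33 − 1.848 = 31.15 kip.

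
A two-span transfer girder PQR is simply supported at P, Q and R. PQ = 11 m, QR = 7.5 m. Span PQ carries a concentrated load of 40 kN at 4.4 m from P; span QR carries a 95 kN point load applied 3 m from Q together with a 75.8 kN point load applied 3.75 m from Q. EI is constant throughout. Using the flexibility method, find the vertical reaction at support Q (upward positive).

Release continuity at Q by inserting a hinge; the redundant is the internal moment M_Q. The primary structure is two simply-supported spans PQ and QR.
Rotations at Q on the released spans (each span's end-slope, ×1/EI):
  span PQ: point load 40 at a = 4.4: Pab(L + a)/(6LEI) = 271/EI
  span QR: point load 95 at a = 3: Pab(L + b)/(6LEI) = 342/EI
  span QR: point load 75.8 at a = 3.75: Pab(L + b)/(6LEI) = 266.5/EI
  relative rotation θ_0 = (271 + 608.5)/EI = 879.5/EI
A unit hogging moment at Q produces rotation L₁/(3EI) + L₂/(3EI) = 6.167/EI.
Compatibility: M_Q·(L₁+L₂)/(3EI) = θ_0, giving M_Q = 142.6 kN·m (hogging).
Span PQ, ΣM about P with M_Q applied at Q: R_Q^{PQ}·11 = 176 + 142.6, so R_Q^{PQ} = 28.97 kN and R_P = 40 − 28.97 = 11.03 kN.
Span QR, ΣM about R: R_Q^{QR}·7.5 = 711.8 + 142.6, so R_Q^{QR} = 113.9 kN and R_R = 170.8 − 113.9 = 56.88 kN.
R_Q = 28.97 + 113.9 = 142.9 kN.

R_Q = 142.9 kN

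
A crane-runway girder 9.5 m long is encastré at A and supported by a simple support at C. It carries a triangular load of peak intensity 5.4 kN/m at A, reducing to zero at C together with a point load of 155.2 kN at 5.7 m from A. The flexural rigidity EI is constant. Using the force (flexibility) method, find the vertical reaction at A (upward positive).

Release the roller at C. Primary structure: cantilever fixed at A.
Deflection at C on the released cantilever, summing each load's contribution:
  triangular load, peak 5.4 at the fixed end: w₀L⁴/(30EI) = 1466/EI
  point load 155.2 at a = 5.7: Pa²(3L − a)/(6EI) = 19161/EI
  δ_0 = 20627/EI
Tip deflection under a unit load at C: L³/(3EI) = 285.8/EI.
Compatibility at C: δ_0 − R_C·δ_{CC} = 0, so R_C = 20627/285.8 = 72.18 kN.
Vertical equilibrium: R_A = ΣP − R_C = 180.8 − 72.18 = 108.7 kN.

R_A = 108.7 kN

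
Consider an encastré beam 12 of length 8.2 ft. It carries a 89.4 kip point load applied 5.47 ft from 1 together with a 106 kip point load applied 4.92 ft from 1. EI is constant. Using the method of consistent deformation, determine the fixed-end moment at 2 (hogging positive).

M_2 = 233.8 kip·ft

Take the two fixed-end moments M_1, M_2 as redundants; the released structure is the simple span 12.
Simple-span end rotations at 1 and 2 under the given loads:
  at 1: point load 89.4 at a = 5.47: Pab(L + b)/(6LEI) = 296.6/EI
  at 2: point load 89.4 at a = 5.47: Pab(L + a)/(6LEI) = 370.9/EI
  at 1: point load 106 at a = 4.92: Pab(L + b)/(6LEI) = 399.1/EI
  at 2: point load 106 at a = 4.92: Pab(L + a)/(6LEI) = 456.2/EI
  θ_10 = 695.7/EI,  θ_20 = 827.1/EI
Flexibility coefficients: a unit moment at one end gives L/(3EI) there and L/(6EI) at the far end, so f₁₁ = f₂₂ = 2.733/EI and f₁₂ = f₂₁ = 1.367/EI.
Compatibility — zero rotation at each built-in end:
  2.733 M_1 + 1.367 M_2 = 695.7
  1.367 M_1 + 2.733 M_2 = 827.1
Solving the pair gives M_1 = 137.6 kip·ft and M_2 = 233.8 kip·ft (hogging).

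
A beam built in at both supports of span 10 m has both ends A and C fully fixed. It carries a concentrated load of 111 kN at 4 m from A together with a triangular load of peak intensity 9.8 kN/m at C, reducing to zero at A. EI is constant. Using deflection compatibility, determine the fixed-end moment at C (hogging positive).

Release both end moments; the primary structure is a simply-supported span AC with redundants M_A and M_C.
On the primary (simply-supported) span, the end slopes from the loading are:
  at A: point load 111 at a = 4: Pab(L + b)/(6LEI) = 710.4/EI
  at C: point load 111 at a = 4: Pab(L + a)/(6LEI) = 621.6/EI
  at A: triangular load, peak 9.8: 7w₀L³/(360EI) = 190.6/EI
  at C: triangular load, peak 9.8: w₀L³/(45EI) = 217.8/EI
  θ_A0 = 901/EI,  θ_C0 = 839.4/EI
Flexibility coefficients: a unit moment at one end gives L/(3EI) there and L/(6EI) at the far end, so f₁₁ = f₂₂ = 3.333/EI and f₁₂ = f₂₁ = 1.667/EI.
Compatibility — zero rotation at each built-in end:
  3.333 M_A + 1.667 M_C = 901
  1.667 M_A + 3.333 M_C = 839.4
Solving the pair gives M_A = 192.5 kN·m and M_C = 155.6 kN·m (hogging).

M_C = 155.6 kN·m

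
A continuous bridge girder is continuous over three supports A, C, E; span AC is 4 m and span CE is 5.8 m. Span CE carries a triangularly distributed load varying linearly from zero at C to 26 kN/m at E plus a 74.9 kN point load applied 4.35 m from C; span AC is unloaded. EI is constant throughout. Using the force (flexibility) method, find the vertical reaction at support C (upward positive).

Insert a hinge at C; M_C is the redundant, and each span becomes simply supported.
Rotations at C on the released spans (each span's end-slope, ×1/EI):
  span CE: triangular load, peak 26: 7w₀L³/(360EI) = 98.64/EI
  span CE: point load 74.9 at a = 4.35: Pab(L + b)/(6LEI) = 98.42/EI
  relative rotation θ_0 = (0 + 197.1)/EI = 197.1/EI
A unit hogging moment at C produces rotation L₁/(3EI) + L₂/(3EI) = 3.267/EI.
Compatibility: M_C·(L₁+L₂)/(3EI) = θ_0, giving M_C = 60.33 kN·m (hogging).
Span AC, ΣM about A with M_C applied at C: R_C^{AC}·4 = 0 + 60.33, so R_C^{AC} = 15.08 kN and R_A = 0 − 15.08 = -15.08 kN.
Span CE, ΣM about E: R_C^{CE}·5.8 = 254.4 + 60.33, so R_C^{CE} = 54.26 kN and R_E = 150.3 − 54.26 = 96.04 kN.
R_C = 15.08 + 54.26 = 69.34 kN.

R_C = 69.34 kN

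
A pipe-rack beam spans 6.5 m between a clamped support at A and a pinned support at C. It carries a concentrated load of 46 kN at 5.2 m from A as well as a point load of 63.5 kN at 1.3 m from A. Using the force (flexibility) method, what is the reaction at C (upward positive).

R_C = 35.94 kN

Release the roller at C. Primary structure: cantilever fixed at A.
Free-end deflection of the primary structure under the applied loading (downward +):
  point load 46 at a = 5.2: Pa²(3L − a)/(6EI) = 2964/EI
  point load 63.5 at a = 1.3: Pa²(3L − a)/(6EI) = 325.5/EI
  δ_0 = 3290/EI
Flexibility coefficient — unit upward force at C: δ_{CC} = L³/(3EI) = 91.54/EI.
The prop prevents deflection at C: R_C = δ_0/δ_{CC} = 3290/91.54 = 35.94 kN.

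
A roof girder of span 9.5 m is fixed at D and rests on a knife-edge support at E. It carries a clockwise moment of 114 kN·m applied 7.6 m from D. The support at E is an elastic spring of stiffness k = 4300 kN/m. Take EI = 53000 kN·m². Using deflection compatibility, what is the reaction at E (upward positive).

Remove the prop at E; the released (primary) structure is a cantilever built in at D.
Downward deflection at the released point E due to the loads:
  clockwise couple 114 at a = 7.6: M₀a(2L − a)/(2EI) = 4938/EI
Flexibility coefficient — unit upward force at E: δ_{EE} = L³/(3EI) = 285.8/EI.
With EI = 53000 kN·m²: δ_0 = 0.093179 m and δ_{EE} = 0.005392 m/kN.
Compatibility — the spring shortens by R_E/k under the reaction it provides: δ_0 − R_E·δ_{EE} = R_E/k. With 1/k = 0.000233 m/kN, R_E = δ_0 / (δ_{EE} + 1/k) = 0.093179 / (0.005392 + 0.000233) = 16.57 kN.

R_E = 16.57 kN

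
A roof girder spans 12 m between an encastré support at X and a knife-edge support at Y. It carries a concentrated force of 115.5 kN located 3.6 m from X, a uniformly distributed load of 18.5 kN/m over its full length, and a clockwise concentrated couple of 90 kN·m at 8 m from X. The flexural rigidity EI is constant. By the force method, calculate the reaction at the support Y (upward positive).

Choose R_Y as the redundant. The primary structure is the cantilever fixed at X.
Deflection at Y on the released cantilever, summing each load's contribution:
  point load 115.5 at a = 3.6: Pa²(3L − a)/(6EI) = 8083/EI
  UDL 18.5: wL⁴/(8EI) = 47952/EI
  clockwise couple 90 at a = 8: M₀a(2L − a)/(2EI) = 5760/EI
  δ_0 = 61795/EI
Tip deflection under a unit load at Y: L³/(3EI) = 576/EI.
The prop prevents deflection at Y: R_Y = δ_0/δ_{YY} = 61795/576 = 107.3 kN.

R_Y = 107.3 kN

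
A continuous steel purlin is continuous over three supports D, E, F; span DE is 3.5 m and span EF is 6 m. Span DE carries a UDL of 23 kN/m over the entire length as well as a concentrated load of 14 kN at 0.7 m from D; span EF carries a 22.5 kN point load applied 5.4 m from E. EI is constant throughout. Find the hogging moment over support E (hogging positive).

M_E = 18.93 kN·m

Insert a hinge at E; M_E is the redundant, and each span becomes simply supported.
Discontinuity in slope at E on the released structure — sum the simple-span end rotations:
  span DE: UDL 23: wL³/(24EI) = 41.09/EI
  span DE: point load 14 at a = 0.7: Pab(L + a)/(6LEI) = 5.488/EI
  span EF: point load 22.5 at a = 5.4: Pab(L + b)/(6LEI) = 13.37/EI
  relative rotation θ_0 = (46.58 + 13.37)/EI = 59.94/EI
A unit hogging moment at E produces rotation L₁/(3EI) + L₂/(3EI) = 3.167/EI.
Slope continuity at E: θ_0 = M_E·3.167/EI, so M_E = 59.94/3.167 = 18.93 kN·m (hogging).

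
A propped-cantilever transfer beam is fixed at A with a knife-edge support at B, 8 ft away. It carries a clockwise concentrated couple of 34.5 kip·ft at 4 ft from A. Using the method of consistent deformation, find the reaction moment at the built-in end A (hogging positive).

M_A = -4.312 kip·ft

Take the reaction at B as the redundant and release it; the primary structure is a cantilever fixed at A.
Downward deflection at the released point B due to the loads:
  clockwise couple 34.5 at a = 4: M₀a(2L − a)/(2EI) = 828/EI
Tip deflection under a unit load at B: L³/(3EI) = 170.7/EI.
Compatibility at B: δ_0 − R_B·δ_{BB} = 0, so R_B = 828/170.7 = 4.852 kip.
Moment equilibrium about A: M_A = Σ(load moments about A) − R_B·L = 34.5 − 4.852×8 = -4.312 kip·ft.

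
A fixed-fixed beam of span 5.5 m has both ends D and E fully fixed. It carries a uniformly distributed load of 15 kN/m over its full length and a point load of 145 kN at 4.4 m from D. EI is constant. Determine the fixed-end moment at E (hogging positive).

Take the two fixed-end moments M_D, M_E as redundants; the released structure is the simple span DE.
Simple-span end rotations at D and E under the given loads:
  at D: UDL 15: wL³/(24EI) = 104/EI
  at E: UDL 15: wL³/(24EI) = 104/EI
  at D: point load 145 at a = 4.4: Pab(L + b)/(6LEI) = 140.4/EI
  at E: point load 145 at a = 4.4: Pab(L + a)/(6LEI) = 210.5/EI
  θ_D0 = 244.3/EI,  θ_E0 = 314.5/EI
Flexibility coefficients: a unit moment at one end gives L/(3EI) there and L/(6EI) at the far end, so f₁₁ = f₂₂ = 1.833/EI and f₁₂ = f₂₁ = 0.9167/EI.
Compatibility — zero rotation at each built-in end:
  1.833 M_D + 0.9167 M_E = 244.3
  0.9167 M_D + 1.833 M_E = 314.5
Solving the pair gives M_D = 63.33 kN·m and M_E = 139.9 kN·m (hogging).

M_E = 139.9 kN·m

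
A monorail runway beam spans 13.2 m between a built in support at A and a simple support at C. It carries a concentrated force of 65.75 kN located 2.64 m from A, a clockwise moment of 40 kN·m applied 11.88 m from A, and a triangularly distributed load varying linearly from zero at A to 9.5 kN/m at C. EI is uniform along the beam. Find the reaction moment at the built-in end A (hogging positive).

Release the roller at C. Primary structure: cantilever fixed at A.
Deflection at C on the released cantilever, summing each load's contribution:
  point load 65.75 at a = 2.64: Pa²(3L − a)/(6EI) = 2823/EI
  clockwise couple 40 at a = 11.88: M₀a(2L − a)/(2EI) = 3450/EI
  triangular load, peak 9.5 at the free end: 11w₀L⁴/(120EI) = 26438/EI
  δ_0 = 32711/EI
Tip deflection under a unit load at C: L³/(3EI) = 766.7/EI.
The prop prevents deflection at C: R_C = δ_0/δ_{CC} = 32711/766.7 = 42.67 kN.
Moment equilibrium about A: M_A = Σ(load moments about A) − R_C·L = 765.3 − 42.67×13.2 = 202.1 kN·m.

M_A = 202.1 kN·m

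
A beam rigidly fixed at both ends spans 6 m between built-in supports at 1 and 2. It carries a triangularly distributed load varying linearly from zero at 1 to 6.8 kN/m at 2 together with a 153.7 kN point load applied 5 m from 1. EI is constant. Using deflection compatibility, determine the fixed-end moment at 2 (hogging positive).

Take the two fixed-end moments M_1, M_2 as redundants; the released structure is the simple span 12.
Simple-span end rotations at 1 and 2 under the given loads:
  at 1: triangular load, peak 6.8: 7w₀L³/(360EI) = 28.56/EI
  at 2: triangular load, peak 6.8: w₀L³/(45EI) = 32.64/EI
  at 1: point load 153.7 at a = 5: Pab(L + b)/(6LEI) = 149.4/EI
  at 2: point load 153.7 at a = 5: Pab(L + a)/(6LEI) = 234.8/EI
  θ_10 = 178/EI,  θ_20 = 267.5/EI
Flexibility coefficients: a unit moment at one end gives L/(3EI) there and L/(6EI) at the far end, so f₁₁ = f₂₂ = 2/EI and f₁₂ = f₂₁ = 1/EI.
Compatibility — zero rotation at each built-in end:
  2 M_1 + 1 M_2 = 178
  1 M_1 + 2 M_2 = 267.5
Solving the pair gives M_1 = 29.51 kN·m and M_2 = 119 kN·m (hogging).

M_2 = 119 kN·m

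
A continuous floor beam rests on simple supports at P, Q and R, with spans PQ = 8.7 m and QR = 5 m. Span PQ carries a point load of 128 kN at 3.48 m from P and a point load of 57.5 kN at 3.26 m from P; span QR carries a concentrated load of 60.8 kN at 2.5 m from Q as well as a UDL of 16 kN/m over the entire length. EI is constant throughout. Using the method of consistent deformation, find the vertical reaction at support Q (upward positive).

R_Q = 209 kN

Release continuity at Q by inserting a hinge; the redundant is the internal moment M_Q. The primary structure is two simply-supported spans PQ and QR.
Rotations at Q on the released spans (each span's end-slope, ×1/EI):
  span PQ: point load 128 at a = 3.48: Pab(L + a)/(6LEI) = 542.5/EI
  span PQ: point load 57.5 at a = 3.26: Pab(L + a)/(6LEI) = 233.6/EI
  span QR: point load 60.8 at a = 2.5: Pab(L + b)/(6LEI) = 95/EI
  span QR: UDL 16: wL³/(24EI) = 83.33/EI
  relative rotation θ_0 = (776.2 + 178.3)/EI = 954.5/EI
A unit hogging moment at Q produces rotation L₁/(3EI) + L₂/(3EI) = 4.567/EI.
Compatibility: M_Q·(L₁+L₂)/(3EI) = θ_0, giving M_Q = 209 kN·m (hogging).
Span PQ, ΣM about P with M_Q applied at Q: R_Q^{PQ}·8.7 = 632.9 + 209, so R_Q^{PQ} = 96.77 kN and R_P = 185.5 − 96.77 = 88.73 kN.
Span QR, ΣM about R: R_Q^{QR}·5 = 352 + 209, so R_Q^{QR} = 112.2 kN and R_R = 140.8 − 112.2 = 28.6 kN.
R_Q = 96.77 + 112.2 = 209 kN.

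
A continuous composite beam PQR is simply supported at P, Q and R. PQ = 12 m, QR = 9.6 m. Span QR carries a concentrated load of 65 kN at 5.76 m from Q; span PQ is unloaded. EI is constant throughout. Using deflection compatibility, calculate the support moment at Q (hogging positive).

M_Q = 46.59 kN·m

Release continuity at Q by inserting a hinge; the redundant is the internal moment M_Q. The primary structure is two simply-supported spans PQ and QR.
Discontinuity in slope at Q on the released structure — sum the simple-span end rotations:
  span QR: point load 65 at a = 5.76: Pab(L + b)/(6LEI) = 335.5/EI
  relative rotation θ_0 = (0 + 335.5)/EI = 335.5/EI
A unit hogging moment at Q produces rotation L₁/(3EI) + L₂/(3EI) = 7.2/EI.
Slope continuity at Q: θ_0 = M_Q·7.2/EI, so M_Q = 335.5/7.2 = 46.59 kN·m (hogging).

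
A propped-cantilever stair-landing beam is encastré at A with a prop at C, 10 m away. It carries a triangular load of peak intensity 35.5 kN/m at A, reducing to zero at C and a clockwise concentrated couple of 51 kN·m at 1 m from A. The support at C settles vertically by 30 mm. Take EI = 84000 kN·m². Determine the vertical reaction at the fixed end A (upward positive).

R_A = 148.1 kN

Remove the prop at C; the released (primary) structure is a cantilever built in at A.
Primary-structure tip deflection at C by superposition:
  triangular load, peak 35.5 at the fixed end: w₀L⁴/(30EI) = 11833/EI
  clockwise couple 51 at a = 1: M₀a(2L − a)/(2EI) = 484.5/EI
  δ_0 = 12318/EI
Tip deflection under a unit load at C: L³/(3EI) = 333.3/EI.
With EI = 84000 kN·m²: δ_0 = 0.14664 m and δ_{CC} = 0.003968 m/kN.
Compatibility — the beam at C must follow the support down by 0.03 m: δ_0 − R_C·δ_{CC} = 0.03, so R_C = (0.14664 − 0.03)/0.003968 = 29.39 kN.
Vertical equilibrium: R_A = ΣP − R_C = 177.5 − 29.39 = 148.1 kN.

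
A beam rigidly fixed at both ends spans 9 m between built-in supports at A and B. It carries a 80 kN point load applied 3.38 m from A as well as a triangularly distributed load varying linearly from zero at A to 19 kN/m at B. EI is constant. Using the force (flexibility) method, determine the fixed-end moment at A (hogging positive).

Take the two fixed-end moments M_A, M_B as redundants; the released structure is the simple span AB.
On the primary (simply-supported) span, the end slopes from the loading are:
  at A: point load 80 at a = 3.38: Pab(L + b)/(6LEI) = 411.4/EI
  at B: point load 80 at a = 3.38: Pab(L + a)/(6LEI) = 348.4/EI
  at A: triangular load, peak 19: 7w₀L³/(360EI) = 269.3/EI
  at B: triangular load, peak 19: w₀L³/(45EI) = 307.8/EI
  θ_A0 = 680.8/EI,  θ_B0 = 656.2/EI
Flexibility coefficients: a unit moment at one end gives L/(3EI) there and L/(6EI) at the far end, so f₁₁ = f₂₂ = 3/EI and f₁₂ = f₂₁ = 1.5/EI.
Compatibility — zero rotation at each built-in end:
  3 M_A + 1.5 M_B = 680.8
  1.5 M_A + 3 M_B = 656.2
Solving the pair gives M_A = 156.7 kN·m and M_B = 140.4 kN·m (hogging).

M_A = 156.7 kN·m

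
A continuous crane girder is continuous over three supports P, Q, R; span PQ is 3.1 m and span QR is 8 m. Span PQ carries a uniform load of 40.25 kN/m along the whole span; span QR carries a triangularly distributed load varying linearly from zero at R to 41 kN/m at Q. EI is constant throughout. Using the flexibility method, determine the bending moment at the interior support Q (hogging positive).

M_Q = 139.6 kN·m

Insert a hinge at Q; M_Q is the redundant, and each span becomes simply supported.
Discontinuity in slope at Q on the released structure — sum the simple-span end rotations:
  span PQ: UDL 40.25: wL³/(24EI) = 49.96/EI
  span QR: triangular load, peak 41: w₀L³/(45EI) = 466.5/EI
  relative rotation θ_0 = (49.96 + 466.5)/EI = 516.5/EI
A unit hogging moment at Q produces rotation L₁/(3EI) + L₂/(3EI) = 3.7/EI.
Compatibility: M_Q·(L₁+L₂)/(3EI) = θ_0, giving M_Q = 139.6 kN·m (hogging).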